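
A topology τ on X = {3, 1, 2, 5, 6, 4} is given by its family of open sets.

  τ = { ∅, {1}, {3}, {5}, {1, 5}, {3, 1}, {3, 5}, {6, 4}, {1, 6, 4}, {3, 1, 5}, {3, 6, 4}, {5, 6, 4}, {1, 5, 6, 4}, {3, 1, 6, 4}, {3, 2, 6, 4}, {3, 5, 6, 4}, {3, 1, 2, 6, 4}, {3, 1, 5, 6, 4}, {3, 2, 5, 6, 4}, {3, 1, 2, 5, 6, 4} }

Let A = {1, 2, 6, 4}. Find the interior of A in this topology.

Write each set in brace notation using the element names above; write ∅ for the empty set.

opens ⊆ A: ∅, {1}, {6, 4}, {1, 6, 4}; union → int = {1, 6, 4}

{1, 6, 4}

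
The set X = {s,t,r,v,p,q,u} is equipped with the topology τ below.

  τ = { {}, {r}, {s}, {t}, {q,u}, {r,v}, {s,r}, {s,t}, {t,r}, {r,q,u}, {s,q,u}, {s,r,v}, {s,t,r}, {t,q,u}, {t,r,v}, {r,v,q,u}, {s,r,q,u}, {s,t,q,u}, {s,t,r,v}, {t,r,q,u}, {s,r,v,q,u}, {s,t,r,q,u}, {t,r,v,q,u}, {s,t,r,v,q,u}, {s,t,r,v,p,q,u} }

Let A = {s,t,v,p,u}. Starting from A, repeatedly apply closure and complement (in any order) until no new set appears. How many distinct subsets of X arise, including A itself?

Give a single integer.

cl via duality: int({r,q}) = {r}, so X∖{r} = {s,t,v,p,q,u}
Write k for closure, c for complement:
  1. A     = {s,t,v,p,u}
  2. kA    = {s,t,v,p,q,u}
  3. cA    = {r,q}
  4. ckA   = {r}
  5. kcA   = {r,v,p,q,u}
  6. kckA  = {r,v,p}
  7. ckcA  = {s,t}
  8. ckckA = {s,t,q,u}
  9. kckcA = {s,t,p}
  10. kckckA = {s,t,p,q,u}
  11. ckckcA = {r,v,q,u}
  12. ckckckA = {r,v}
applying k or c yields no new set

12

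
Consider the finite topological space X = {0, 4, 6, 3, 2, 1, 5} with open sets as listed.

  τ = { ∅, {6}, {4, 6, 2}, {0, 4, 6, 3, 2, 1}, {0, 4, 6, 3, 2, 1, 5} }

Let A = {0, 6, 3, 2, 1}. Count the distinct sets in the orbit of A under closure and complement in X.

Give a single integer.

X∖A={4, 5}, int(X∖A)=∅, hence cl(A)={0, 4, 6, 3, 2, 1, 5}
Orbit (k=closure, c=complement):
  1. A     = {0, 6, 3, 2, 1}
  2. kA    = {0, 4, 6, 3, 2, 1, 5}
  3. cA    = {4, 5}
  4. ckA   = ∅
  5. kcA   = {0, 4, 3, 2, 1, 5}
  6. ckcA  = {6}
(closed under both — stop)

6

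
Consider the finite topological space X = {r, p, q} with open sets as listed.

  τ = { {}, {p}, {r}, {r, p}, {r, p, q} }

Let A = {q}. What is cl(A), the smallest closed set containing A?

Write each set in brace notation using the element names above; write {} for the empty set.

{q}

X∖A={r, p}, int(X∖A)={r, p}, hence cl(A)={q}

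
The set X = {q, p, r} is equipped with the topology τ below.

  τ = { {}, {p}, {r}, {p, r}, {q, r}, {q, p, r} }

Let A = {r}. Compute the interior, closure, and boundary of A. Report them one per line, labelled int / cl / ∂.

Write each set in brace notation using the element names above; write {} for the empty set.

int(A) = {r}
cl(A)  = {q, r}
∂A     = {q}

U open, U⊆A: {}, {r}. int(A) = ⋃ = {r}
X∖A={q, p}, int(X∖A)={p}, hence cl(A)={q, r}
∂A: remove int from cl → {q}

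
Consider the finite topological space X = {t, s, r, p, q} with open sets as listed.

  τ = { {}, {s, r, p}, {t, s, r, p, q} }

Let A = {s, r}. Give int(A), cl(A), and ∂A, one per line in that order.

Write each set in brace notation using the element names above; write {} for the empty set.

int(A) = {}
cl(A)  = {t, s, r, p, q}
∂A     = {t, s, r, p, q}

U open, U⊆A: {}. int(A) = ⋃ = {}
X∖A={t, p, q}, int(X∖A)={}, hence cl(A)={t, s, r, p, q}
∂A: remove int from cl → {t, s, r, p, q}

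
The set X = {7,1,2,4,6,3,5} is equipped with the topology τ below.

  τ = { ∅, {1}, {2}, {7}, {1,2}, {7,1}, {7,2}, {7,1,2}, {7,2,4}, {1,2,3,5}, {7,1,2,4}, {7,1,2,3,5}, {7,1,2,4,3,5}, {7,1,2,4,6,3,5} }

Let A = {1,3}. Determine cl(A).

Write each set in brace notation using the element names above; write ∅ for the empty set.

complement {7,2,4,6,5}; its interior {7,2,4}; cl(A) = X∖{7,2,4} = {1,6,3,5}

{1,6,3,5}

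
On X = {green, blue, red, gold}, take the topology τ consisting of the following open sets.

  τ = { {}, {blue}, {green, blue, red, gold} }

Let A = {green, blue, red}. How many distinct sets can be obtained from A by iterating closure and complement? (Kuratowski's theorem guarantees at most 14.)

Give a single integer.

6

complement {gold}; its interior {}; cl(A) = X∖{} = {green, blue, red, gold}
With k = closure, c = complement:
  1. A     = {green, blue, red}
  2. kA    = {green, blue, red, gold}
  3. cA    = {gold}
  4. ckA   = {}
  5. kcA   = {green, red, gold}
  6. ckcA  = {blue}
k, c of each give nothing new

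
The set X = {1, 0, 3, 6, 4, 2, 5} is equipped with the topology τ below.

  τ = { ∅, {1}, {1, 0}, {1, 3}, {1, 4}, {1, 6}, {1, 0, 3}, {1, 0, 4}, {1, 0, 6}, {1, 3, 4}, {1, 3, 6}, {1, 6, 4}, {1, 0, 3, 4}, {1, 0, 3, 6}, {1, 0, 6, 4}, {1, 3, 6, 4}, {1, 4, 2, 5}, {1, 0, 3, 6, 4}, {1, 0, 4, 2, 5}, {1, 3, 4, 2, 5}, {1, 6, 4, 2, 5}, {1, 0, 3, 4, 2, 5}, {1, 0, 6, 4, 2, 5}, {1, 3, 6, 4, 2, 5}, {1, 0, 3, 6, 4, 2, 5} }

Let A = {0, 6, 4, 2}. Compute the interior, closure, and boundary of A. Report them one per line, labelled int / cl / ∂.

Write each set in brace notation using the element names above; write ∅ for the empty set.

opens ⊆ A: ∅; union → int = ∅
complement {1, 3, 5}; its interior {1, 3}; cl(A) = X∖{1, 3} = {0, 6, 4, 2, 5}
boundary = {0, 6, 4, 2, 5} ∖ ∅ = {0, 6, 4, 2, 5}

int(A) = ∅
cl(A)  = {0, 6, 4, 2, 5}
∂A     = {0, 6, 4, 2, 5}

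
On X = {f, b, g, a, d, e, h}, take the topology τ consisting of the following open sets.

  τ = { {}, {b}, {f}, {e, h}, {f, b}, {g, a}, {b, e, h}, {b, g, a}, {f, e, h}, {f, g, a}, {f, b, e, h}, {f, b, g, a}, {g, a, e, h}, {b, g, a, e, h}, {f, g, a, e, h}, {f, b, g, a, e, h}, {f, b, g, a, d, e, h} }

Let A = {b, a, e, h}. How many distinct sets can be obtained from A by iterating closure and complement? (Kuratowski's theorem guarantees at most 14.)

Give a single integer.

10

X∖A={f, g, d}, int(X∖A)={f}, hence cl(A)={b, g, a, d, e, h}
Orbit (k=closure, c=complement):
  1. A     = {b, a, e, h}
  2. kA    = {b, g, a, d, e, h}
  3. cA    = {f, g, d}
  4. ckA   = {f}
  5. kcA   = {f, g, a, d}
  6. kckA  = {f, d}
  7. ckcA  = {b, e, h}
  8. ckckA = {b, g, a, e, h}
  9. kckcA = {b, d, e, h}
  10. ckckcA = {f, g, a}
(closed under both — stop)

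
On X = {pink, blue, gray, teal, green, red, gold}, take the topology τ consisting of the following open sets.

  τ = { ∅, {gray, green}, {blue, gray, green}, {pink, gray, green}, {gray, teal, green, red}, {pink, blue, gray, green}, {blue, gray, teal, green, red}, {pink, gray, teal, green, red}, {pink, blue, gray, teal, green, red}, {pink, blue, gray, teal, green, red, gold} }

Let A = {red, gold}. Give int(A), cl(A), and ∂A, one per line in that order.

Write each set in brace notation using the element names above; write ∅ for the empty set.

open subsets of A: ∅; so int(A) = ∅
closure: X∖int(X∖A) = X∖{pink, blue, gray, green} = {teal, red, gold}
∂A = {teal, red, gold} minus ∅ = {teal, red, gold}

int(A) = ∅
cl(A)  = {teal, red, gold}
∂A     = {teal, red, gold}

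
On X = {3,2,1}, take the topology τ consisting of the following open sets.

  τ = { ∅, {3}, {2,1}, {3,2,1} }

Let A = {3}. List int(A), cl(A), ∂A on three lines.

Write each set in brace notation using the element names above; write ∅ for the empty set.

U open, U⊆A: ∅, {3}. int(A) = ⋃ = {3}
X∖A={2,1}, int(X∖A)={2,1}, hence cl(A)={3}
∂A: remove int from cl → ∅

int(A) = {3}
cl(A)  = {3}
∂A     = ∅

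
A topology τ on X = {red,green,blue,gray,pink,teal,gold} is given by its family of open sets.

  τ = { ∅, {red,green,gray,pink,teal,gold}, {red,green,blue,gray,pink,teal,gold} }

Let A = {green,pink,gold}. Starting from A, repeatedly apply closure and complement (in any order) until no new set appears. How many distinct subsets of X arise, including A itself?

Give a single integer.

cl via duality: int({red,blue,gray,teal}) = ∅, so X∖∅ = {red,green,blue,gray,pink,teal,gold}
Write k for closure, c for complement:
  1. A     = {green,pink,gold}
  2. kA    = {red,green,blue,gray,pink,teal,gold}
  3. cA    = {red,blue,gray,teal}
  4. ckA   = ∅
applying k or c yields no new set

4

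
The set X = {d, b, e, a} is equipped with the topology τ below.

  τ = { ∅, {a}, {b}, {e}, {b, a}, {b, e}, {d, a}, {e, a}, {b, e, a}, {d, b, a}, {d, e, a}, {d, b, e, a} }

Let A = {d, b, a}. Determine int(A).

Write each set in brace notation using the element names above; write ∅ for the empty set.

open subsets of A: ∅, {b}, {a}, {b, a}, {d, a}, {d, b, a}; so int(A) = {d, b, a}

{d, b, a}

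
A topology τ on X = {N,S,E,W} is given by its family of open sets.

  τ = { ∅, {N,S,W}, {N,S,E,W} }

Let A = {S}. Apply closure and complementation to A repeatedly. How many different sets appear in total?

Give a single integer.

closure: X∖int(X∖A) = X∖∅ = {N,S,E,W}
Let k=closure and c=complement:
  1. A     = {S}
  2. kA    = {N,S,E,W}
  3. cA    = {N,E,W}
  4. ckA   = ∅
— saturated at 4

4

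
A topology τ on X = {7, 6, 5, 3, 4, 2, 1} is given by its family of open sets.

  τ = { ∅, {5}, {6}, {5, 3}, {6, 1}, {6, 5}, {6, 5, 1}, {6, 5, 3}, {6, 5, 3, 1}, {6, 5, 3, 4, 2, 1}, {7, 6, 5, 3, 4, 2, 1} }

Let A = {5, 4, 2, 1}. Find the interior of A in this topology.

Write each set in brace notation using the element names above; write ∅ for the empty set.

interior: largest open inside A is {5} (from ∅, {5})

{5}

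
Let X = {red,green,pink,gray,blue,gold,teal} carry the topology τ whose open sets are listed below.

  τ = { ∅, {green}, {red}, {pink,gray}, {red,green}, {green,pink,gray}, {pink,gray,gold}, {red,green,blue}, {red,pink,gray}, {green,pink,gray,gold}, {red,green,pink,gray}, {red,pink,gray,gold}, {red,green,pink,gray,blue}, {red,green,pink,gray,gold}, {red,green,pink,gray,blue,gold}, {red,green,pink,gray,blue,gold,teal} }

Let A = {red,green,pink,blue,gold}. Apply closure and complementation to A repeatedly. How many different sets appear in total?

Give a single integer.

8

X∖A={gray,teal}, int(X∖A)=∅, hence cl(A)={red,green,pink,gray,blue,gold,teal}
Orbit (k=closure, c=complement):
  1. A     = {red,green,pink,blue,gold}
  2. kA    = {red,green,pink,gray,blue,gold,teal}
  3. cA    = {gray,teal}
  4. ckA   = ∅
  5. kcA   = {pink,gray,gold,teal}
  6. ckcA  = {red,green,blue}
  7. kckcA = {red,green,blue,teal}
  8. ckckcA = {pink,gray,gold}
(closed under both — stop)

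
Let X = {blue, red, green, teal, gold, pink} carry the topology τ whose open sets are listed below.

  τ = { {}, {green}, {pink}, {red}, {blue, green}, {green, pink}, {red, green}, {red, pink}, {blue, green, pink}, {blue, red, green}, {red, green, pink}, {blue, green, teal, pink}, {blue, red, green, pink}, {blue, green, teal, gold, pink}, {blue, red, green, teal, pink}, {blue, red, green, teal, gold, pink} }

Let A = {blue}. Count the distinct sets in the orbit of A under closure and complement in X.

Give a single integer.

complement {red, green, teal, gold, pink}; its interior {red, green, pink}; cl(A) = X∖{red, green, pink} = {blue, teal, gold}
With k = closure, c = complement:
  1. A     = {blue}
  2. kA    = {blue, teal, gold}
  3. cA    = {red, green, teal, gold, pink}
  4. ckA   = {red, green, pink}
  5. kcA   = {blue, red, green, teal, gold, pink}
  6. ckcA  = {}
k, c of each give nothing new

6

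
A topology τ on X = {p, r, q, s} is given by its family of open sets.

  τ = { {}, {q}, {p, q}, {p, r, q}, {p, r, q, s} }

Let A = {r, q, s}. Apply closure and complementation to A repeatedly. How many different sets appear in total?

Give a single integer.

6

complement {p}; its interior {}; cl(A) = X∖{} = {p, r, q, s}
With k = closure, c = complement:
  1. A     = {r, q, s}
  2. kA    = {p, r, q, s}
  3. cA    = {p}
  4. ckA   = {}
  5. kcA   = {p, r, s}
  6. ckcA  = {q}
k, c of each give nothing new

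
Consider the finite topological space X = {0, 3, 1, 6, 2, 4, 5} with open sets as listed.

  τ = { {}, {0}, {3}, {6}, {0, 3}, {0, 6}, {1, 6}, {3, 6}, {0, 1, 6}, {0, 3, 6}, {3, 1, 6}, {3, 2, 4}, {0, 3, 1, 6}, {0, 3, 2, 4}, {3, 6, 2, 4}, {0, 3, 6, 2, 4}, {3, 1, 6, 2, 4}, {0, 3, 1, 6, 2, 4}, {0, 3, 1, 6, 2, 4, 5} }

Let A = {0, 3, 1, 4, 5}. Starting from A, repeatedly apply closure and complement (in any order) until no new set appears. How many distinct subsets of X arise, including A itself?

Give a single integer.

cl via duality: int({6, 2}) = {6}, so X∖{6} = {0, 3, 1, 2, 4, 5}
Write k for closure, c for complement:
  1. A     = {0, 3, 1, 4, 5}
  2. kA    = {0, 3, 1, 2, 4, 5}
  3. cA    = {6, 2}
  4. ckA   = {6}
  5. kcA   = {1, 6, 2, 4, 5}
  6. kckA  = {1, 6, 5}
  7. ckcA  = {0, 3}
  8. ckckA = {0, 3, 2, 4}
  9. kckcA = {0, 3, 2, 4, 5}
  10. ckckcA = {1, 6}
applying k or c yields no new set

10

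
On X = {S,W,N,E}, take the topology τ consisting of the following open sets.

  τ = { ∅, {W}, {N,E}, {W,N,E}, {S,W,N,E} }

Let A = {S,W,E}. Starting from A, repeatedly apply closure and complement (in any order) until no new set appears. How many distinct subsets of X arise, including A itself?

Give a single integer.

X∖A={N}, int(X∖A)=∅, hence cl(A)={S,W,N,E}
Orbit (k=closure, c=complement):
  1. A     = {S,W,E}
  2. kA    = {S,W,N,E}
  3. cA    = {N}
  4. ckA   = ∅
  5. kcA   = {S,N,E}
  6. ckcA  = {W}
  7. kckcA = {S,W}
  8. ckckcA = {N,E}
(closed under both — stop)

8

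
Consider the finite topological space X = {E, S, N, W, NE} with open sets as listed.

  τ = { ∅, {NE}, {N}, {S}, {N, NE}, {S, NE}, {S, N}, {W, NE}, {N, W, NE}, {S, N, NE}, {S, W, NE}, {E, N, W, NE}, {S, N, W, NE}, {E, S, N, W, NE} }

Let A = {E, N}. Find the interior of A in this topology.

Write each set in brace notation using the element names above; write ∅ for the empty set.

interior: largest open inside A is {N} (from ∅, {N})

{N}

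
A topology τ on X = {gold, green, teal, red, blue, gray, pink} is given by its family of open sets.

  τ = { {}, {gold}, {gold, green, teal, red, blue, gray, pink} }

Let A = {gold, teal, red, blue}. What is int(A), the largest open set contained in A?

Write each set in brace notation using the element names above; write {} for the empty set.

{gold}

U open, U⊆A: {}, {gold}. int(A) = ⋃ = {gold}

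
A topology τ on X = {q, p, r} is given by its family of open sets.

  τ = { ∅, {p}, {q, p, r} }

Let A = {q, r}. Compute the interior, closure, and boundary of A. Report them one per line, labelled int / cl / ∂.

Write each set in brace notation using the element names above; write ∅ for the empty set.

int(A) = ∅
cl(A)  = {q, r}
∂A     = {q, r}

open subsets of A: ∅; so int(A) = ∅
closure: X∖int(X∖A) = X∖{p} = {q, r}
∂A = {q, r} minus ∅ = {q, r}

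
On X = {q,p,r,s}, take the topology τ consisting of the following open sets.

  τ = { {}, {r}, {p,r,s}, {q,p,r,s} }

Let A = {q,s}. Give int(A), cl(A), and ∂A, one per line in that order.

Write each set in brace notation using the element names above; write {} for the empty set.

int(A) = {}
cl(A)  = {q,p,s}
∂A     = {q,p,s}

open subsets of A: {}; so int(A) = {}
closure: X∖int(X∖A) = X∖{r} = {q,p,s}
∂A = {q,p,s} minus {} = {q,p,s}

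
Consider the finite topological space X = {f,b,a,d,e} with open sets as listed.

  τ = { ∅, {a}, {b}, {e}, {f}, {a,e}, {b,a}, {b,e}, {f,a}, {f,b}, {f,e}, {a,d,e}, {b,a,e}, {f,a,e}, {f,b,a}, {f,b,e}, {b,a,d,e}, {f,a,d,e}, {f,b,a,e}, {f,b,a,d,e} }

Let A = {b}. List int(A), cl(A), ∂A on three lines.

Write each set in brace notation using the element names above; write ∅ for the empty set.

int(A) = {b}
cl(A)  = {b}
∂A     = ∅

opens ⊆ A: ∅, {b}; union → int = {b}
complement {f,a,d,e}; its interior {f,a,d,e}; cl(A) = X∖{f,a,d,e} = {b}
boundary = {b} ∖ {b} = ∅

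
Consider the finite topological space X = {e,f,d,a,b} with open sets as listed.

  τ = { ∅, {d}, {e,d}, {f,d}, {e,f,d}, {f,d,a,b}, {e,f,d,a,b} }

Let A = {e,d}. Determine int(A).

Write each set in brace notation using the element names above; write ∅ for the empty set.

{e,d}

interior: largest open inside A is {e,d} (from ∅, {d}, {e,d})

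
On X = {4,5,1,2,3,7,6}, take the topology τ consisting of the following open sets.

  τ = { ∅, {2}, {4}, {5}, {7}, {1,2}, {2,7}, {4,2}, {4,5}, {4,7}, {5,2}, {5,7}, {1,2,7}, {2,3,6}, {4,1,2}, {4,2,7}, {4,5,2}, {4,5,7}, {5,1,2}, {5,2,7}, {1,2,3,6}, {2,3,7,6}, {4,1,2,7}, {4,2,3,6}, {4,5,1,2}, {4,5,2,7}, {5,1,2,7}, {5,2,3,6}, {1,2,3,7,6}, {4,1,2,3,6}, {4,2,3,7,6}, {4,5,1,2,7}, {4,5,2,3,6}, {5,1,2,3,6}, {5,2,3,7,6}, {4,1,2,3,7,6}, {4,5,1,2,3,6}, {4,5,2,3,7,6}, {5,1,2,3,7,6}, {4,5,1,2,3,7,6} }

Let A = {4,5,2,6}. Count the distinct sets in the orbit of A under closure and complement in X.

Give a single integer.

X∖A={1,3,7}, int(X∖A)={7}, hence cl(A)={4,5,1,2,3,6}
Orbit (k=closure, c=complement):
  1. A     = {4,5,2,6}
  2. kA    = {4,5,1,2,3,6}
  3. cA    = {1,3,7}
  4. ckA   = {7}
  5. kcA   = {1,3,7,6}
  6. ckcA  = {4,5,2}
(closed under both — stop)

6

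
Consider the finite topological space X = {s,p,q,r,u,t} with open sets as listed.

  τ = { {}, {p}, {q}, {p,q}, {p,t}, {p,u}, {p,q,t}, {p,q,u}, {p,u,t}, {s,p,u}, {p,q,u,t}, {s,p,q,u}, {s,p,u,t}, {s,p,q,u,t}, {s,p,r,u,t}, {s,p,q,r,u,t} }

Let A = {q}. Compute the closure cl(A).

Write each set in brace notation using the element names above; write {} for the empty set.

cl via duality: int({s,p,r,u,t}) = {s,p,r,u,t}, so X∖{s,p,r,u,t} = {q}

{q}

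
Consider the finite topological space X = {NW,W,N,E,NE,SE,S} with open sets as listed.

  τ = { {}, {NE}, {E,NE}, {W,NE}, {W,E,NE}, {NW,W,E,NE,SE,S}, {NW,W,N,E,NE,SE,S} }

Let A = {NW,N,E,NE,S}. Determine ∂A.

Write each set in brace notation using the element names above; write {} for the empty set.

opens ⊆ A: {}, {NE}, {E,NE}; union → int = {E,NE}
complement {W,SE}; its interior {}; cl(A) = X∖{} = {NW,W,N,E,NE,SE,S}
boundary = {NW,W,N,E,NE,SE,S} ∖ {E,NE} = {NW,W,N,SE,S}

{NW,W,N,SE,S}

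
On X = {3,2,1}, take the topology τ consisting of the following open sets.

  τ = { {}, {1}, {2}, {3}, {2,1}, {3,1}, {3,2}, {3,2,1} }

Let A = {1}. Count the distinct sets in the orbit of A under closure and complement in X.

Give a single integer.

closure: X∖int(X∖A) = X∖{3,2} = {1}
Let k=closure and c=complement:
  1. A     = {1}
  2. cA    = {3,2}
— saturated at 2

2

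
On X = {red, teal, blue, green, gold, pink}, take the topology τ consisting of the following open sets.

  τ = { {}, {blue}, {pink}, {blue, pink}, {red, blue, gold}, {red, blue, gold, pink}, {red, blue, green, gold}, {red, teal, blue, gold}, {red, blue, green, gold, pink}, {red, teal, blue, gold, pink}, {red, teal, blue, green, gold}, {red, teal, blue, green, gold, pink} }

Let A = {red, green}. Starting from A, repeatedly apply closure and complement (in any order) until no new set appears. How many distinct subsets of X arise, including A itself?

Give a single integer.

6

closure: X∖int(X∖A) = X∖{blue, pink} = {red, teal, green, gold}
Let k=closure and c=complement:
  1. A     = {red, green}
  2. kA    = {red, teal, green, gold}
  3. cA    = {teal, blue, gold, pink}
  4. ckA   = {blue, pink}
  5. kcA   = {red, teal, blue, green, gold, pink}
  6. ckcA  = {}
— saturated at 6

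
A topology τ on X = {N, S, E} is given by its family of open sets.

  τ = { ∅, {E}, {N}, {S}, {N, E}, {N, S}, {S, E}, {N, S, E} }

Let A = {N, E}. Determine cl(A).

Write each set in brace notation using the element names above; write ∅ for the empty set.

{N, E}

complement {S}; its interior {S}; cl(A) = X∖{S} = {N, E}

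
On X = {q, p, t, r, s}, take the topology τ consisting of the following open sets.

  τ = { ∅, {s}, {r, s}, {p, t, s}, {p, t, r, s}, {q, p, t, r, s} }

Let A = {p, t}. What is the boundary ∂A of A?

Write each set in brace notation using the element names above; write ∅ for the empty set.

interior: largest open inside A is ∅ (from ∅)
cl via duality: int({q, r, s}) = {r, s}, so X∖{r, s} = {q, p, t}
cl∖int = {q, p, t}

{q, p, t}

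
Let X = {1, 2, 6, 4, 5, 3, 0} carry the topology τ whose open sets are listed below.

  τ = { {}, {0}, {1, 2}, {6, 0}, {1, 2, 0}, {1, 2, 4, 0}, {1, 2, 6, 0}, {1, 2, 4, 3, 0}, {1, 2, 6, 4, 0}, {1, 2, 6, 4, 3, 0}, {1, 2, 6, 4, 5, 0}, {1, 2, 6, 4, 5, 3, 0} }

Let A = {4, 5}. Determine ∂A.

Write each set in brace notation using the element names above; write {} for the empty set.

interior: largest open inside A is {} (from {})
cl via duality: int({1, 2, 6, 3, 0}) = {1, 2, 6, 0}, so X∖{1, 2, 6, 0} = {4, 5, 3}
cl∖int = {4, 5, 3}

{4, 5, 3}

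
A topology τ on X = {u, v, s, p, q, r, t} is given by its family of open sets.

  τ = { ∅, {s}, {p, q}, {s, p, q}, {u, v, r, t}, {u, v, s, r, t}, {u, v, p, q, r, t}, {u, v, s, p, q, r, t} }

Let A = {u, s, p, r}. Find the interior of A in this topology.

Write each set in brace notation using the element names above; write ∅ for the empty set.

{s}

opens ⊆ A: ∅, {s}; union → int = {s}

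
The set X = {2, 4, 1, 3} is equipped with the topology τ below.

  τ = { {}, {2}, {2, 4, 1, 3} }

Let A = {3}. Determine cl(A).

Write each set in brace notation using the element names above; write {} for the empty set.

{4, 1, 3}

X∖A={2, 4, 1}, int(X∖A)={2}, hence cl(A)={4, 1, 3}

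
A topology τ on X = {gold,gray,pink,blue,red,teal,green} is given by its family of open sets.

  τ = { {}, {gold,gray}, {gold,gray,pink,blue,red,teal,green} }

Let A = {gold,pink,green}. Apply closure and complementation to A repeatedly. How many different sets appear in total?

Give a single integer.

4

X∖A={gray,blue,red,teal}, int(X∖A)={}, hence cl(A)={gold,gray,pink,blue,red,teal,green}
Orbit (k=closure, c=complement):
  1. A     = {gold,pink,green}
  2. kA    = {gold,gray,pink,blue,red,teal,green}
  3. cA    = {gray,blue,red,teal}
  4. ckA   = {}
(closed under both — stop)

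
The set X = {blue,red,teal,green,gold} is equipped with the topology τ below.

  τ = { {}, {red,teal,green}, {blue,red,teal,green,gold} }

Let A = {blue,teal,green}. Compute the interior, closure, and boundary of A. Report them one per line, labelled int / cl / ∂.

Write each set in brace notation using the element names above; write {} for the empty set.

open subsets of A: {}; so int(A) = {}
closure: X∖int(X∖A) = X∖{} = {blue,red,teal,green,gold}
∂A = {blue,red,teal,green,gold} minus {} = {blue,red,teal,green,gold}

int(A) = {}
cl(A)  = {blue,red,teal,green,gold}
∂A     = {blue,red,teal,green,gold}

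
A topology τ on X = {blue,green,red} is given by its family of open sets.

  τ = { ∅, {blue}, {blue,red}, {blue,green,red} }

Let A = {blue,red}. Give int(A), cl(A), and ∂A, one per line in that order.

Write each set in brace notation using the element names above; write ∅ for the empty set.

int(A) = {blue,red}
cl(A)  = {blue,green,red}
∂A     = {green}

U open, U⊆A: ∅, {blue}, {blue,red}. int(A) = ⋃ = {blue,red}
X∖A={green}, int(X∖A)=∅, hence cl(A)={blue,green,red}
∂A: remove int from cl → {green}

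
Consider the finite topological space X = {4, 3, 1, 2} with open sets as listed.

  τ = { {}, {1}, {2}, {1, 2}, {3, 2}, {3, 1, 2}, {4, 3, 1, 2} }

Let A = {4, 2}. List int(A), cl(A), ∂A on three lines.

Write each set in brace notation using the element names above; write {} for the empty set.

U open, U⊆A: {}, {2}. int(A) = ⋃ = {2}
X∖A={3, 1}, int(X∖A)={1}, hence cl(A)={4, 3, 2}
∂A: remove int from cl → {4, 3}

int(A) = {2}
cl(A)  = {4, 3, 2}
∂A     = {4, 3}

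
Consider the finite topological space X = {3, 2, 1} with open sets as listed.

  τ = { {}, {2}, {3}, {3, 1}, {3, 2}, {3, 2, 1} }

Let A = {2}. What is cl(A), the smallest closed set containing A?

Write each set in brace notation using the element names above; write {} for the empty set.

{2}

X∖A={3, 1}, int(X∖A)={3, 1}, hence cl(A)={2}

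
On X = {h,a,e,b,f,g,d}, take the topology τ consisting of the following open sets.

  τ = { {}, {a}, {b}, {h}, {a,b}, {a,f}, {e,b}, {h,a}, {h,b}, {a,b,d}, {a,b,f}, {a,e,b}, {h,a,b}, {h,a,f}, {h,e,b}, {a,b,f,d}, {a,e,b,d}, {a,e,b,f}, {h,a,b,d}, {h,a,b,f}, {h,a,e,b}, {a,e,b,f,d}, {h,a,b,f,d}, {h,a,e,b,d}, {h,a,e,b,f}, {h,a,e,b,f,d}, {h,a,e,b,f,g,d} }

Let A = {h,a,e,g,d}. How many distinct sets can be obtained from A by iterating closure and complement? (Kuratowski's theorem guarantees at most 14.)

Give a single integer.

X∖A={b,f}, int(X∖A)={b}, hence cl(A)={h,a,e,f,g,d}
Orbit (k=closure, c=complement):
  1. A     = {h,a,e,g,d}
  2. kA    = {h,a,e,f,g,d}
  3. cA    = {b,f}
  4. ckA   = {b}
  5. kcA   = {e,b,f,g,d}
  6. kckA  = {e,b,g,d}
  7. ckcA  = {h,a}
  8. ckckA = {h,a,f}
  9. kckcA = {h,a,f,g,d}
  10. ckckcA = {e,b}
(closed under both — stop)

10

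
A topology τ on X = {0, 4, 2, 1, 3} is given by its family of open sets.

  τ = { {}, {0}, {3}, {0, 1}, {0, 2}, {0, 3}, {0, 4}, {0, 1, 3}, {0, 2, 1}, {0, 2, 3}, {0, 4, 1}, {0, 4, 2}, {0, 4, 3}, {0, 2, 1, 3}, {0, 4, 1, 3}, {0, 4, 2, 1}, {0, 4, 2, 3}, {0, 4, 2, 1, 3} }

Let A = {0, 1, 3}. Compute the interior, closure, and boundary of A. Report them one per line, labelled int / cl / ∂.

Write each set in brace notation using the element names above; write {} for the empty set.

U open, U⊆A: {}, {0}, {3}, {0, 1}, {0, 3}, {0, 1, 3}. int(A) = ⋃ = {0, 1, 3}
X∖A={4, 2}, int(X∖A)={}, hence cl(A)={0, 4, 2, 1, 3}
∂A: remove int from cl → {4, 2}

int(A) = {0, 1, 3}
cl(A)  = {0, 4, 2, 1, 3}
∂A     = {4, 2}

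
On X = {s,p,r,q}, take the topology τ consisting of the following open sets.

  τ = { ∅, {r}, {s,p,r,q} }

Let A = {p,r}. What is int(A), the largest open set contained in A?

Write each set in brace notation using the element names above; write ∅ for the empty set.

{r}

open subsets of A: ∅, {r}; so int(A) = {r}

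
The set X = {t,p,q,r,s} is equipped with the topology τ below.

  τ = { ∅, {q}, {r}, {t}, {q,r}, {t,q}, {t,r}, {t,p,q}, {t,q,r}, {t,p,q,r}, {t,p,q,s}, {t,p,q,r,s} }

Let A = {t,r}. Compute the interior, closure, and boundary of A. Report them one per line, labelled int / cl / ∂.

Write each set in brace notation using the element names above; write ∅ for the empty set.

U open, U⊆A: ∅, {t}, {r}, {t,r}. int(A) = ⋃ = {t,r}
X∖A={p,q,s}, int(X∖A)={q}, hence cl(A)={t,p,r,s}
∂A: remove int from cl → {p,s}

int(A) = {t,r}
cl(A)  = {t,p,r,s}
∂A     = {p,s}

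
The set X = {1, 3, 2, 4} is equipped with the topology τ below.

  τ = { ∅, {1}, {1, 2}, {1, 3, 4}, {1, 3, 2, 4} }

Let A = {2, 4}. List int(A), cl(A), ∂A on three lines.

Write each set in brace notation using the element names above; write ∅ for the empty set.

int(A) = ∅
cl(A)  = {3, 2, 4}
∂A     = {3, 2, 4}

U open, U⊆A: ∅. int(A) = ⋃ = ∅
X∖A={1, 3}, int(X∖A)={1}, hence cl(A)={3, 2, 4}
∂A: remove int from cl → {3, 2, 4}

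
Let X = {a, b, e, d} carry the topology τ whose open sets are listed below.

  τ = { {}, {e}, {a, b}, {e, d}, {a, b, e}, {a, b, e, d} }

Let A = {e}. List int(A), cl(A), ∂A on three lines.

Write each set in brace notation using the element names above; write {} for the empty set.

int(A) = {e}
cl(A)  = {e, d}
∂A     = {d}

open subsets of A: {}, {e}; so int(A) = {e}
closure: X∖int(X∖A) = X∖{a, b} = {e, d}
∂A = {e, d} minus {e} = {d}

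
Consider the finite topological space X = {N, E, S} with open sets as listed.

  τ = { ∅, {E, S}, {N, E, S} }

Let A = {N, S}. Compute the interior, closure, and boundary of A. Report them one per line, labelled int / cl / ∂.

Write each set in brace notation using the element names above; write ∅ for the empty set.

opens ⊆ A: ∅; union → int = ∅
complement {E}; its interior ∅; cl(A) = X∖∅ = {N, E, S}
boundary = {N, E, S} ∖ ∅ = {N, E, S}

int(A) = ∅
cl(A)  = {N, E, S}
∂A     = {N, E, S}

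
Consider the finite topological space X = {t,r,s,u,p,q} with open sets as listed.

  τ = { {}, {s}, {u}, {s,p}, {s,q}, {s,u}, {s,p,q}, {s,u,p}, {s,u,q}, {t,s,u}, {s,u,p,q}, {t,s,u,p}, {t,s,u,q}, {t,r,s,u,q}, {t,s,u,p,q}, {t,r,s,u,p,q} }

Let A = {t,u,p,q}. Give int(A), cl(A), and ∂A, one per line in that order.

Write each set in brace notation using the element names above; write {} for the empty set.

open subsets of A: {}, {u}; so int(A) = {u}
closure: X∖int(X∖A) = X∖{s} = {t,r,u,p,q}
∂A = {t,r,u,p,q} minus {u} = {t,r,p,q}

int(A) = {u}
cl(A)  = {t,r,u,p,q}
∂A     = {t,r,p,q}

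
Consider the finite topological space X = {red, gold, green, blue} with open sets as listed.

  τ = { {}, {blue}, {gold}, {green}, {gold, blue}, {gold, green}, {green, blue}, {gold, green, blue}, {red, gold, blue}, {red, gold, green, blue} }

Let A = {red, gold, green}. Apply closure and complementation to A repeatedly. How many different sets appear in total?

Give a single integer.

4

complement {blue}; its interior {blue}; cl(A) = X∖{blue} = {red, gold, green}
With k = closure, c = complement:
  1. A     = {red, gold, green}
  2. cA    = {blue}
  3. kcA   = {red, blue}
  4. ckcA  = {gold, green}
k, c of each give nothing new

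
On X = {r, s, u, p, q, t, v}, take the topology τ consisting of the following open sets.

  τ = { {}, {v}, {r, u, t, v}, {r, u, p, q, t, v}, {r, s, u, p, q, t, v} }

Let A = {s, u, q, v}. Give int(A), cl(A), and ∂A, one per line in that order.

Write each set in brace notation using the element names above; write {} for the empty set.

int(A) = {v}
cl(A)  = {r, s, u, p, q, t, v}
∂A     = {r, s, u, p, q, t}

open subsets of A: {}, {v}; so int(A) = {v}
closure: X∖int(X∖A) = X∖{} = {r, s, u, p, q, t, v}
∂A = {r, s, u, p, q, t, v} minus {v} = {r, s, u, p, q, t}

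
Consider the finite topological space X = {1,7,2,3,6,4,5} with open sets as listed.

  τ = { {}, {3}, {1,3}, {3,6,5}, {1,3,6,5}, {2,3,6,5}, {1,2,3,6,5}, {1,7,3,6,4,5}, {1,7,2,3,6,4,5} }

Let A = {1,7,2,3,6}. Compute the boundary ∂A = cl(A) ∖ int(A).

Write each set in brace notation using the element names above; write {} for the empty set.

{7,2,6,4,5}

interior: largest open inside A is {1,3} (from {}, {3}, {1,3})
cl via duality: int({4,5}) = {}, so X∖{} = {1,7,2,3,6,4,5}
cl∖int = {7,2,6,4,5}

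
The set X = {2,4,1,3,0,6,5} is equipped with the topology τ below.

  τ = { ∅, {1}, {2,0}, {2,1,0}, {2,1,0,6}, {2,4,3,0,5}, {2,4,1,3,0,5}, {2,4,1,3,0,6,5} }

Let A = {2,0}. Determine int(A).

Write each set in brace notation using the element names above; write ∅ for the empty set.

{2,0}

open subsets of A: ∅, {2,0}; so int(A) = {2,0}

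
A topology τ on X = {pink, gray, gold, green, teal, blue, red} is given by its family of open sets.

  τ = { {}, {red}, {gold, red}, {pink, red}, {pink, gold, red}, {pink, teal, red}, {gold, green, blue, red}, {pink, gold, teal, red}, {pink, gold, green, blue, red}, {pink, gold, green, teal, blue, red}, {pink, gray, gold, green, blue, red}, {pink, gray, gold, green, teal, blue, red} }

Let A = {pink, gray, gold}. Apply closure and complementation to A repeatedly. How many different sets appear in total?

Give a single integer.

6

complement {green, teal, blue, red}; its interior {red}; cl(A) = X∖{red} = {pink, gray, gold, green, teal, blue}
With k = closure, c = complement:
  1. A     = {pink, gray, gold}
  2. kA    = {pink, gray, gold, green, teal, blue}
  3. cA    = {green, teal, blue, red}
  4. ckA   = {red}
  5. kcA   = {pink, gray, gold, green, teal, blue, red}
  6. ckcA  = {}
k, c of each give nothing new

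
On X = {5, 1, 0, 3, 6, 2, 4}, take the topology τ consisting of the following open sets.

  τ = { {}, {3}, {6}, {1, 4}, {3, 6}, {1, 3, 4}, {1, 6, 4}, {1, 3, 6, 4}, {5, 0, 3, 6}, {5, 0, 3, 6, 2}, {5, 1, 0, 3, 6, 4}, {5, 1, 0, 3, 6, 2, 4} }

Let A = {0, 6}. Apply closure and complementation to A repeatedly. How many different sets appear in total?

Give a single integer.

closure: X∖int(X∖A) = X∖{1, 3, 4} = {5, 0, 6, 2}
Let k=closure and c=complement:
  1. A     = {0, 6}
  2. kA    = {5, 0, 6, 2}
  3. cA    = {5, 1, 3, 2, 4}
  4. ckA   = {1, 3, 4}
  5. kcA   = {5, 1, 0, 3, 2, 4}
  6. ckcA  = {6}
— saturated at 6

6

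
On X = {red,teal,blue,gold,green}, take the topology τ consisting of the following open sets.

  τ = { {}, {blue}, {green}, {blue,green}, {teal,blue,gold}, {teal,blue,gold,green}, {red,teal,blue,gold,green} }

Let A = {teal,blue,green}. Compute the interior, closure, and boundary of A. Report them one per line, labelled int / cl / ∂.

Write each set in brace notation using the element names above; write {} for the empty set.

interior: largest open inside A is {blue,green} (from {}, {blue}, {green}, {blue,green})
cl via duality: int({red,gold}) = {}, so X∖{} = {red,teal,blue,gold,green}
cl∖int = {red,teal,gold}

int(A) = {blue,green}
cl(A)  = {red,teal,blue,gold,green}
∂A     = {red,teal,gold}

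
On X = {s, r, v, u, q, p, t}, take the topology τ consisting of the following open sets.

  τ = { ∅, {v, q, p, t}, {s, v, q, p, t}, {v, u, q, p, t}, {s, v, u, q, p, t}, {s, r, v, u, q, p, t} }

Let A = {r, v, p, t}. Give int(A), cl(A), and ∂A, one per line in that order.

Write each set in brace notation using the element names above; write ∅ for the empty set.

open subsets of A: ∅; so int(A) = ∅
closure: X∖int(X∖A) = X∖∅ = {s, r, v, u, q, p, t}
∂A = {s, r, v, u, q, p, t} minus ∅ = {s, r, v, u, q, p, t}

int(A) = ∅
cl(A)  = {s, r, v, u, q, p, t}
∂A     = {s, r, v, u, q, p, t}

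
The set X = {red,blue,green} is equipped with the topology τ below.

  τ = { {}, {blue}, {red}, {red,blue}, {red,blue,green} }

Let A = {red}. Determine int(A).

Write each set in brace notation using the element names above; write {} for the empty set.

interior: largest open inside A is {red} (from {}, {red})

{red}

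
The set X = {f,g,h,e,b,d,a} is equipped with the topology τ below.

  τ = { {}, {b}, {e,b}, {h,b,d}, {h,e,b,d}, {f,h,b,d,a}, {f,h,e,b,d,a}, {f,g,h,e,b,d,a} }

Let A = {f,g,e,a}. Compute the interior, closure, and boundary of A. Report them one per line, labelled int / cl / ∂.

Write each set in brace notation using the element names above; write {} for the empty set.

open subsets of A: {}; so int(A) = {}
closure: X∖int(X∖A) = X∖{h,b,d} = {f,g,e,a}
∂A = {f,g,e,a} minus {} = {f,g,e,a}

int(A) = {}
cl(A)  = {f,g,e,a}
∂A     = {f,g,e,a}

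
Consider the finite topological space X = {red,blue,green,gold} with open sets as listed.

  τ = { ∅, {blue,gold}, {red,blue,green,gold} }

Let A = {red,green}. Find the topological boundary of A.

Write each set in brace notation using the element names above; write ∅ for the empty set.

open subsets of A: ∅; so int(A) = ∅
closure: X∖int(X∖A) = X∖{blue,gold} = {red,green}
∂A = {red,green} minus ∅ = {red,green}

{red,green}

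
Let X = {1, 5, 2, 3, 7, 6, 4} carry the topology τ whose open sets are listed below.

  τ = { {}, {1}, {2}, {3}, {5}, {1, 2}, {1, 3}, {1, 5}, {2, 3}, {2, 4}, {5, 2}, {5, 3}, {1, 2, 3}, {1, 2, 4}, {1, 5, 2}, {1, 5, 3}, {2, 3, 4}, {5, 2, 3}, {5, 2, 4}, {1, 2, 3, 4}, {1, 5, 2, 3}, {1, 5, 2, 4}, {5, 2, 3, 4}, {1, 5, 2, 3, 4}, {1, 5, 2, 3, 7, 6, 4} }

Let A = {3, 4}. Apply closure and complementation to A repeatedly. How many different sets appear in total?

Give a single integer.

8

complement {1, 5, 2, 7, 6}; its interior {1, 5, 2}; cl(A) = X∖{1, 5, 2} = {3, 7, 6, 4}
With k = closure, c = complement:
  1. A     = {3, 4}
  2. kA    = {3, 7, 6, 4}
  3. cA    = {1, 5, 2, 7, 6}
  4. ckA   = {1, 5, 2}
  5. kcA   = {1, 5, 2, 7, 6, 4}
  6. ckcA  = {3}
  7. kckcA = {3, 7, 6}
  8. ckckcA = {1, 5, 2, 4}
k, c of each give nothing new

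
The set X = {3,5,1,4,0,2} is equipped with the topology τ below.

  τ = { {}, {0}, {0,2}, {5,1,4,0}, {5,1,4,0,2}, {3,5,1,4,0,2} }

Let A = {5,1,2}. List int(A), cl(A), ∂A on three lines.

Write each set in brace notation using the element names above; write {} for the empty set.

int(A) = {}
cl(A)  = {3,5,1,4,2}
∂A     = {3,5,1,4,2}

interior: largest open inside A is {} (from {})
cl via duality: int({3,4,0}) = {0}, so X∖{0} = {3,5,1,4,2}
cl∖int = {3,5,1,4,2}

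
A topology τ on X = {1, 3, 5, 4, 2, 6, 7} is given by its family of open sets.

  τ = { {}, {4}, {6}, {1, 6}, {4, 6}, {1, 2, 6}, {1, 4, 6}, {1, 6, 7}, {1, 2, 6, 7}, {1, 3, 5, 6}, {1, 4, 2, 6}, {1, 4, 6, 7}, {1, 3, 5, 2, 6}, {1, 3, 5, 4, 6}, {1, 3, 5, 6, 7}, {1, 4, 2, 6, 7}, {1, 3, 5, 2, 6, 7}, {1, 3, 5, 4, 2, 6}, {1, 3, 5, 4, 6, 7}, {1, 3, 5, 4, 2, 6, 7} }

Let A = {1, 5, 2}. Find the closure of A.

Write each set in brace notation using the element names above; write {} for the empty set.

cl via duality: int({3, 4, 6, 7}) = {4, 6}, so X∖{4, 6} = {1, 3, 5, 2, 7}

{1, 3, 5, 2, 7}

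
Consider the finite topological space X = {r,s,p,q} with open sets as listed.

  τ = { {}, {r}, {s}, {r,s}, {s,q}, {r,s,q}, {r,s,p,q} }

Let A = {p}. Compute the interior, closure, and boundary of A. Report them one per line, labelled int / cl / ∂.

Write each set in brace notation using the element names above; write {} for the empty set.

int(A) = {}
cl(A)  = {p}
∂A     = {p}

interior: largest open inside A is {} (from {})
cl via duality: int({r,s,q}) = {r,s,q}, so X∖{r,s,q} = {p}
cl∖int = {p}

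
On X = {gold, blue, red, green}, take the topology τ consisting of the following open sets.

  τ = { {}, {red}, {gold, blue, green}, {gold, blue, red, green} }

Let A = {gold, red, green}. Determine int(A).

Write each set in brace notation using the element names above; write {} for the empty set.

interior: largest open inside A is {red} (from {}, {red})

{red}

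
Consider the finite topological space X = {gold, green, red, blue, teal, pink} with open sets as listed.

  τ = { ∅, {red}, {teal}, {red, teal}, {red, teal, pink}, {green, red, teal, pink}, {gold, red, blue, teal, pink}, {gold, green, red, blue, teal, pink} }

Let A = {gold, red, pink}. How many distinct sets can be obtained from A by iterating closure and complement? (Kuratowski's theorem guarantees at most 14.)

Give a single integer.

closure: X∖int(X∖A) = X∖{teal} = {gold, green, red, blue, pink}
Let k=closure and c=complement:
  1. A     = {gold, red, pink}
  2. kA    = {gold, green, red, blue, pink}
  3. cA    = {green, blue, teal}
  4. ckA   = {teal}
  5. kcA   = {gold, green, blue, teal, pink}
  6. ckcA  = {red}
— saturated at 6

6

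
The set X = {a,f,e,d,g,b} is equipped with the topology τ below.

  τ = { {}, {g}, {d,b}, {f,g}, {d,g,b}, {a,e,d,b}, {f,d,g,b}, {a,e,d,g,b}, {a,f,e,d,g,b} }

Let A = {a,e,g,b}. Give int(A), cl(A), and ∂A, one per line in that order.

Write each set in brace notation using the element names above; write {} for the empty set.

interior: largest open inside A is {g} (from {}, {g})
cl via duality: int({f,d}) = {}, so X∖{} = {a,f,e,d,g,b}
cl∖int = {a,f,e,d,b}

int(A) = {g}
cl(A)  = {a,f,e,d,g,b}
∂A     = {a,f,e,d,b}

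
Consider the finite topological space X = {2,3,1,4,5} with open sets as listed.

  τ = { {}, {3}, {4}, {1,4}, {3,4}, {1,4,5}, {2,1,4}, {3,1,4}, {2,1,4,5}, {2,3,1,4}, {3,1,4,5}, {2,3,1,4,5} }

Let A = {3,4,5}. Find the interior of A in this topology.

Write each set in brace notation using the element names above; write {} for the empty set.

{3,4}

open subsets of A: {}, {4}, {3}, {3,4}; so int(A) = {3,4}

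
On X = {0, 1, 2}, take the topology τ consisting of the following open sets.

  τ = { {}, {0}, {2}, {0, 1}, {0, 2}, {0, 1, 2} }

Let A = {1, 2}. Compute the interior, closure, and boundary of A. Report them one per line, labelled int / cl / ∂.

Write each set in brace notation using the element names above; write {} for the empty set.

interior: largest open inside A is {2} (from {}, {2})
cl via duality: int({0}) = {0}, so X∖{0} = {1, 2}
cl∖int = {1}

int(A) = {2}
cl(A)  = {1, 2}
∂A     = {1}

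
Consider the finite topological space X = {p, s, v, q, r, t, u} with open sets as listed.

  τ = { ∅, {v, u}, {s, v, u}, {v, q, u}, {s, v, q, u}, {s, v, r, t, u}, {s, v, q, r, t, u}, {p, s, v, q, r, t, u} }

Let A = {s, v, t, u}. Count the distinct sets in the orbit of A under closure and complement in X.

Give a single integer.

X∖A={p, q, r}, int(X∖A)=∅, hence cl(A)={p, s, v, q, r, t, u}
Orbit (k=closure, c=complement):
  1. A     = {s, v, t, u}
  2. kA    = {p, s, v, q, r, t, u}
  3. cA    = {p, q, r}
  4. ckA   = ∅
  5. kcA   = {p, q, r, t}
  6. ckcA  = {s, v, u}
(closed under both — stop)

6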